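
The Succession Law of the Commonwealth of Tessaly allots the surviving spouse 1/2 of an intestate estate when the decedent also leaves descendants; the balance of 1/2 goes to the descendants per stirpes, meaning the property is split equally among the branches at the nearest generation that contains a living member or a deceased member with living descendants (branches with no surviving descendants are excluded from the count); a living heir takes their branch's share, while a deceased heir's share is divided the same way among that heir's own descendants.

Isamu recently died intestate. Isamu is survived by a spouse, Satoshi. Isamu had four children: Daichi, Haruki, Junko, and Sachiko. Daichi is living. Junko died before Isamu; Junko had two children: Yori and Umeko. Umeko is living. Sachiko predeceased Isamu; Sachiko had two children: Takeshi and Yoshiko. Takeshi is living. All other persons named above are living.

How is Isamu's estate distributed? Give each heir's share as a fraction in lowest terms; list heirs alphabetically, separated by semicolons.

Satoshi, as surviving spouse, takes 1/2.
The remaining 1/2 passes to Isamu's descendants per stirpes.
The 1/2 is divided into 4 equal shares of 1/8 among Daichi, Haruki, Junko, Sachiko.
Daichi is living and takes 1/8.
Haruki is living and takes 1/8.
Junko predeceased; the 1/8 allotted to Junko's branch passes to Junko's issue by representation.
The 1/8 is divided into 2 equal shares of 1/16 among Yori, Umeko.
Yori is living and takes 1/16.
Umeko is living and takes 1/16.
Sachiko predeceased; the 1/8 allotted to Sachiko's branch passes to Sachiko's issue by representation.
The 1/8 is divided into 2 equal shares of 1/16 among Takeshi, Yoshiko.
Takeshi is living and takes 1/16.
Yoshiko is living and takes 1/16.

Daichi 1/8; Haruki 1/8; Satoshi 1/2; Takeshi 1/16; Umeko 1/16; Yori 1/16; Yoshiko 1/16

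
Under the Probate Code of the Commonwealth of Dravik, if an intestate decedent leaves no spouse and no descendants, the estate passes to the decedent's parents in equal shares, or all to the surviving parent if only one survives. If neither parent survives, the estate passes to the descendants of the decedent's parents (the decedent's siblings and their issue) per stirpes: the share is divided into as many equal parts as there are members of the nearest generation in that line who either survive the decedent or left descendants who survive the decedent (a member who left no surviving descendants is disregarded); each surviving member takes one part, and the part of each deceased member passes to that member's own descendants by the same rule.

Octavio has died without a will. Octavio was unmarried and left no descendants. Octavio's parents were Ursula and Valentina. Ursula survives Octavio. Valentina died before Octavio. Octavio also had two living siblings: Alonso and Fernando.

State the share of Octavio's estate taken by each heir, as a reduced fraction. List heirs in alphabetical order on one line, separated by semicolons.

Ursula 1

Only one parent, Ursula, survives, so Ursula takes the entire estate. The siblings take nothing because a surviving parent has priority.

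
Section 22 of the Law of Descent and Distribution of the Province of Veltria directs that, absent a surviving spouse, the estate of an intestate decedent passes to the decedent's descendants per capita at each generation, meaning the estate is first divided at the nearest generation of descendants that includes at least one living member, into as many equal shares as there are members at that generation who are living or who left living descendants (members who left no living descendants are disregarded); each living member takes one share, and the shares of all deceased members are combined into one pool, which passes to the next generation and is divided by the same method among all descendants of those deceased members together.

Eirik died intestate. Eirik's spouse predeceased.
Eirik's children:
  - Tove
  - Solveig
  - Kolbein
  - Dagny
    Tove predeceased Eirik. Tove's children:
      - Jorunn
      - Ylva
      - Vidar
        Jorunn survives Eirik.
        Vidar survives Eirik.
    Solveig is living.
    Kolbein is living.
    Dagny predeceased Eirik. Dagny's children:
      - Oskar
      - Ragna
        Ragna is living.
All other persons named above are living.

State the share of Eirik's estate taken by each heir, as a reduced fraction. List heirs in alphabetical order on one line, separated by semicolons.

There is no surviving spouse, so the entire estate passes to Eirik's descendants per capita at each generation.
At generation 1 (Tove, Solveig, Kolbein, Dagny) there are 4 shares of (1)/4 = 1/4 each.
Living: Solveig and Kolbein — each takes 1/4.
Deceased: Tove and Dagny. Their combined 1/2 is pooled and carried to generation 2.
At generation 2 (Jorunn, Ylva, Vidar, Oskar, Ragna) there are 5 shares of (1/2)/5 = 1/10 each.
Living: Jorunn, Ylva, Vidar, Oskar, and Ragna — each takes 1/10.

Jorunn 1/10; Kolbein 1/4; Oskar 1/10; Ragna 1/10; Solveig 1/4; Vidar 1/10; Ylva 1/10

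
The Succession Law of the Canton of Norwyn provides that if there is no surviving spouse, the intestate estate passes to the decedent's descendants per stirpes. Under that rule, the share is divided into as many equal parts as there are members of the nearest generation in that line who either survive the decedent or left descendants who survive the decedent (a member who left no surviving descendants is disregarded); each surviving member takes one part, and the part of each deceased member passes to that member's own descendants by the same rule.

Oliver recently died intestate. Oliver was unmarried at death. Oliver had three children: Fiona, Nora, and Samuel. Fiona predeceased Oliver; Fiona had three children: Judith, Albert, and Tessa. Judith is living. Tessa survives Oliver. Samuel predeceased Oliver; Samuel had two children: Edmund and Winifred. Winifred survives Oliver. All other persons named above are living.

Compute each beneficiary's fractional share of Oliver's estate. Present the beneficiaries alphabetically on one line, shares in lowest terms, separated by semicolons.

There is no surviving spouse, so the entire estate passes to Oliver's descendants per stirpes.
The estate is divided into 3 equal shares of 1/3 among Fiona, Nora, Samuel.
Fiona predeceased; the 1/3 allotted to Fiona's branch passes to Fiona's issue by representation.
The 1/3 is divided into 3 equal shares of 1/9 among Judith, Albert, Tessa.
Judith is living and takes 1/9.
Albert is living and takes 1/9.
Tessa is living and takes 1/9.
Nora is living and takes 1/3.
Samuel predeceased; the 1/3 allotted to Samuel's branch passes to Samuel's issue by representation.
The 1/3 is divided into 2 equal shares of 1/6 among Edmund, Winifred.
Edmund is living and takes 1/6.
Winifred is living and takes 1/6.

Albert 1/9; Edmund 1/6; Judith 1/9; Nora 1/3; Tessa 1/9; Winifred 1/6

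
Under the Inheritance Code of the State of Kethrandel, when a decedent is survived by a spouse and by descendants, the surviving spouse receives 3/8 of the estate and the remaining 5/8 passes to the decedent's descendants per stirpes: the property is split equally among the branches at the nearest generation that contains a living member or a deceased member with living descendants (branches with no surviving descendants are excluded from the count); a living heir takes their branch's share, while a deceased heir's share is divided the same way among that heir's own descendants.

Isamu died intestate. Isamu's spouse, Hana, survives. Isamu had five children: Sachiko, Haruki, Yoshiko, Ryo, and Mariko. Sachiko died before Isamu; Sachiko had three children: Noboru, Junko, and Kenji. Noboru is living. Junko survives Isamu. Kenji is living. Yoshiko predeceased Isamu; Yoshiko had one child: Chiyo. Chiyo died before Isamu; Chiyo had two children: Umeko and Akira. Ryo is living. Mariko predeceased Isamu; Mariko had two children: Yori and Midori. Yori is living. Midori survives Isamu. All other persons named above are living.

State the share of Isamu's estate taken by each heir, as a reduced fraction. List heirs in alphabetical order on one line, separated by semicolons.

Hana, as surviving spouse, takes 3/8.
The remaining 5/8 passes to Isamu's descendants per stirpes.
The 5/8 is divided into 5 equal shares of 1/8 among Sachiko, Haruki, Yoshiko, Ryo, Mariko.
Sachiko predeceased; the 1/8 allotted to Sachiko's branch passes to Sachiko's issue by representation.
The 1/8 is divided into 3 equal shares of 1/24 among Noboru, Junko, Kenji.
Noboru is living and takes 1/24.
Junko is living and takes 1/24.
Kenji is living and takes 1/24.
Haruki is living and takes 1/8.
Yoshiko predeceased; the 1/8 allotted to Yoshiko's branch passes to Yoshiko's issue by representation.
Chiyo's line is the sole branch at this level, so the full 1/8 passes to Chiyo's issue by representation.
The 1/8 is divided into 2 equal shares of 1/16 among Umeko, Akira.
Umeko is living and takes 1/16.
Akira is living and takes 1/16.
Ryo is living and takes 1/8.
Mariko predeceased; the 1/8 allotted to Mariko's branch passes to Mariko's issue by representation.
The 1/8 is divided into 2 equal shares of 1/16 among Yori, Midori.
Yori is living and takes 1/16.
Midori is living and takes 1/16.

Akira 1/16; Hana 3/8; Haruki 1/8; Junko 1/24; Kenji 1/24; Midori 1/16; Noboru 1/24; Ryo 1/8; Umeko 1/16; Yori 1/16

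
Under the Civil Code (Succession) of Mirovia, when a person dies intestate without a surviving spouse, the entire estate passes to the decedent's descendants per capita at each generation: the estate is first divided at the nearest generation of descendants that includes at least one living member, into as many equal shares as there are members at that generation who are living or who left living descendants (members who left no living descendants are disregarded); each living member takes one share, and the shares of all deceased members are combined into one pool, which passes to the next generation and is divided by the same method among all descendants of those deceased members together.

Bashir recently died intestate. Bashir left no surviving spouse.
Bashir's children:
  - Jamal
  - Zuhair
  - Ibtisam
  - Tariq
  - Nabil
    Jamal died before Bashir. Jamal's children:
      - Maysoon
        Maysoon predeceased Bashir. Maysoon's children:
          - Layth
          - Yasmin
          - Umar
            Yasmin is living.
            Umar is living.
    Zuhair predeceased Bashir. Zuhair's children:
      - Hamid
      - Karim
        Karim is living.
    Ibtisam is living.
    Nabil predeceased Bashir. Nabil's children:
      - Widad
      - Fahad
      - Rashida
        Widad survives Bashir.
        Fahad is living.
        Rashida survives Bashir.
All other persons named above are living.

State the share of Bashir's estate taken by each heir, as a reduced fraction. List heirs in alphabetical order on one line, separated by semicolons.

Fahad 1/10; Hamid 1/10; Ibtisam 1/5; Karim 1/10; Layth 1/30; Rashida 1/10; Tariq 1/5; Umar 1/30; Widad 1/10; Yasmin 1/30

There is no surviving spouse, so the entire estate passes to Bashir's descendants per capita at each generation.
At generation 1 (Jamal, Zuhair, Ibtisam, Tariq, Nabil) there are 5 shares of (1)/5 = 1/5 each.
Living: Ibtisam and Tariq — each takes 1/5.
Deceased: Jamal, Zuhair, and Nabil. Their combined 3/5 is pooled and carried to generation 2.
At generation 2 (Maysoon, Hamid, Karim, Widad, Fahad, Rashida) there are 6 shares of (3/5)/6 = 1/10 each.
Living: Hamid, Karim, Widad, Fahad, and Rashida — each takes 1/10.
Deceased: Maysoon. That 1/10 share is carried to generation 3.
At generation 3 (Layth, Yasmin, Umar) there are 3 shares of (1/10)/3 = 1/30 each.
Living: Layth, Yasmin, and Umar — each takes 1/30.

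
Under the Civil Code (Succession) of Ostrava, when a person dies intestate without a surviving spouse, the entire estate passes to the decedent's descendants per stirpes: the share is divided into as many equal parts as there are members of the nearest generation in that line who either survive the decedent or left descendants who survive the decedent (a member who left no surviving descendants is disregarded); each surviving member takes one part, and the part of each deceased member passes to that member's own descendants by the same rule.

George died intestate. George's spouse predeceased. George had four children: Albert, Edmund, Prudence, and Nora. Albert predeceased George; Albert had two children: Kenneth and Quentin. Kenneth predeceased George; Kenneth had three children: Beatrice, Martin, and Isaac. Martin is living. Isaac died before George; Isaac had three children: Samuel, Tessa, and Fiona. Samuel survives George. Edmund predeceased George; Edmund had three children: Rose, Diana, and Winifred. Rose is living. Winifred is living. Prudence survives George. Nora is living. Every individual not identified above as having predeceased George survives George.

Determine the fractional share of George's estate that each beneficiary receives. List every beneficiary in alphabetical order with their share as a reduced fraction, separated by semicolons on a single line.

There is no surviving spouse, so the entire estate passes to George's descendants per stirpes.
The estate is divided into 4 equal shares of 1/4 among Albert, Edmund, Prudence, Nora.
Albert predeceased; the 1/4 allotted to Albert's branch passes to Albert's issue by representation.
The 1/4 is divided into 2 equal shares of 1/8 among Kenneth, Quentin.
Kenneth predeceased; the 1/8 allotted to Kenneth's branch passes to Kenneth's issue by representation.
The 1/8 is divided into 3 equal shares of 1/24 among Beatrice, Martin, Isaac.
Beatrice is living and takes 1/24.
Martin is living and takes 1/24.
Isaac predeceased; the 1/24 allotted to Isaac's branch passes to Isaac's issue by representation.
The 1/24 is divided into 3 equal shares of 1/72 among Samuel, Tessa, Fiona.
Samuel is living and takes 1/72.
Tessa is living and takes 1/72.
Fiona is living and takes 1/72.
Quentin is living and takes 1/8.
Edmund predeceased; the 1/4 allotted to Edmund's branch passes to Edmund's issue by representation.
The 1/4 is divided into 3 equal shares of 1/12 among Rose, Diana, Winifred.
Rose is living and takes 1/12.
Diana is living and takes 1/12.
Winifred is living and takes 1/12.
Prudence is living and takes 1/4.
Nora is living and takes 1/4.

Beatrice 1/24; Diana 1/12; Fiona 1/72; Martin 1/24; Nora 1/4; Prudence 1/4; Quentin 1/8; Rose 1/12; Samuel 1/72; Tessa 1/72; Winifred 1/12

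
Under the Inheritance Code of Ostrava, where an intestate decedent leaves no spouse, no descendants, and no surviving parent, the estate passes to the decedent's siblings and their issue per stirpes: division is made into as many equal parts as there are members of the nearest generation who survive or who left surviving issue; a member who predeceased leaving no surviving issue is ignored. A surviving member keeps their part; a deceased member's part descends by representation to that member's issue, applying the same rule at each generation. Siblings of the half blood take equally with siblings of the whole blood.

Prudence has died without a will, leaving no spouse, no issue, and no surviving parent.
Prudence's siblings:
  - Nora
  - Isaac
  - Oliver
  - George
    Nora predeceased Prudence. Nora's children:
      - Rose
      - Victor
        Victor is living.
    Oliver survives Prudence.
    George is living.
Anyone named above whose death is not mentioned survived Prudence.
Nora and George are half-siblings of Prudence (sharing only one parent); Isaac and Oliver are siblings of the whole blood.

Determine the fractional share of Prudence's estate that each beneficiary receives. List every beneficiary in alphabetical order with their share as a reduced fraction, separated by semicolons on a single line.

No spouse, descendants, or parent survives, so the estate passes to Prudence's siblings per stirpes.
Half-blood and whole-blood siblings take equally under the stated rule.
The estate is divided into 4 equal shares of 1/4 among Nora, Isaac, Oliver, George.
Nora predeceased; the 1/4 allotted to Nora's branch passes to Nora's issue by representation.
The 1/4 is divided into 2 equal shares of 1/8 among Rose, Victor.
Rose is living and takes 1/8.
Victor is living and takes 1/8.
Isaac is living and takes 1/4.
Oliver is living and takes 1/4.
George is living and takes 1/4.

George 1/4; Isaac 1/4; Oliver 1/4; Rose 1/8; Victor 1/8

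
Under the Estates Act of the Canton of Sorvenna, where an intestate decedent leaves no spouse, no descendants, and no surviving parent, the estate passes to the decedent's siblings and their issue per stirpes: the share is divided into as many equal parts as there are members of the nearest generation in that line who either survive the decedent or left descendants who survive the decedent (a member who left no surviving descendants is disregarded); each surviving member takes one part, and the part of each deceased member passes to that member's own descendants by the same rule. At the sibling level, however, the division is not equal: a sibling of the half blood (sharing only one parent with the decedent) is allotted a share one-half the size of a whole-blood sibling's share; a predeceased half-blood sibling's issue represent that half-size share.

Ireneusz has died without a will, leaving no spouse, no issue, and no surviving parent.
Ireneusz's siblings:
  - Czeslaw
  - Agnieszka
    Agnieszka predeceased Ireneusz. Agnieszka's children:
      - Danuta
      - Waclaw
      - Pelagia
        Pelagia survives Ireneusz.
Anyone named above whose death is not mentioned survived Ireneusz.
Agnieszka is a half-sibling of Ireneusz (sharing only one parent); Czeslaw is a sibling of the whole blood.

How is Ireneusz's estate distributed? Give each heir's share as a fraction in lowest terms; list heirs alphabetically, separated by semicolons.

No spouse, descendants, or parent survives, so the estate passes to Ireneusz's siblings per stirpes.
Half-blood siblings count for one-half the weight of whole-blood siblings at the initial division.
Dividing 1 in proportion to weights (total weight 3/2): Czeslaw (weight 1) → 2/3; Agnieszka (weight 1/2) → 1/3.
Czeslaw is living and takes 2/3.
Agnieszka predeceased; the 1/3 allotted to Agnieszka's branch passes to Agnieszka's issue by representation.
The 1/3 is divided into 3 equal shares of 1/9 among Danuta, Waclaw, Pelagia.
Danuta is living and takes 1/9.
Waclaw is living and takes 1/9.
Pelagia is living and takes 1/9.

Czeslaw 2/3; Danuta 1/9; Pelagia 1/9; Waclaw 1/9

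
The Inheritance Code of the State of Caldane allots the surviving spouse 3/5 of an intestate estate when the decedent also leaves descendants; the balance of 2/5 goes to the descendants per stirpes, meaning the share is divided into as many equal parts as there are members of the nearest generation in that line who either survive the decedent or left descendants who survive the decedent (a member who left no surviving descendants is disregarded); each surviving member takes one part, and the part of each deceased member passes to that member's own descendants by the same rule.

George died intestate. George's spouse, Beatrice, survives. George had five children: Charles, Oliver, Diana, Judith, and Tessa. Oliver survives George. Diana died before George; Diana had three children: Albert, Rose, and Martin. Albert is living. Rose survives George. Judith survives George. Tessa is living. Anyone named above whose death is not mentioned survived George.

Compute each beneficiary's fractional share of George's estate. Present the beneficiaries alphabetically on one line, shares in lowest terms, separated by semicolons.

Albert 2/75; Beatrice 3/5; Charles 2/25; Judith 2/25; Martin 2/75; Oliver 2/25; Rose 2/75; Tessa 2/25

Beatrice, as surviving spouse, takes 3/5.
The remaining 2/5 passes to George's descendants per stirpes.
The 2/5 is divided into 5 equal shares of 2/25 among Charles, Oliver, Diana, Judith, Tessa.
Charles is living and takes 2/25.
Oliver is living and takes 2/25.
Diana predeceased; the 2/25 allotted to Diana's branch passes to Diana's issue by representation.
The 2/25 is divided into 3 equal shares of 2/75 among Albert, Rose, Martin.
Albert is living and takes 2/75.
Rose is living and takes 2/75.
Martin is living and takes 2/75.
Judith is living and takes 2/25.
Tessa is living and takes 2/25.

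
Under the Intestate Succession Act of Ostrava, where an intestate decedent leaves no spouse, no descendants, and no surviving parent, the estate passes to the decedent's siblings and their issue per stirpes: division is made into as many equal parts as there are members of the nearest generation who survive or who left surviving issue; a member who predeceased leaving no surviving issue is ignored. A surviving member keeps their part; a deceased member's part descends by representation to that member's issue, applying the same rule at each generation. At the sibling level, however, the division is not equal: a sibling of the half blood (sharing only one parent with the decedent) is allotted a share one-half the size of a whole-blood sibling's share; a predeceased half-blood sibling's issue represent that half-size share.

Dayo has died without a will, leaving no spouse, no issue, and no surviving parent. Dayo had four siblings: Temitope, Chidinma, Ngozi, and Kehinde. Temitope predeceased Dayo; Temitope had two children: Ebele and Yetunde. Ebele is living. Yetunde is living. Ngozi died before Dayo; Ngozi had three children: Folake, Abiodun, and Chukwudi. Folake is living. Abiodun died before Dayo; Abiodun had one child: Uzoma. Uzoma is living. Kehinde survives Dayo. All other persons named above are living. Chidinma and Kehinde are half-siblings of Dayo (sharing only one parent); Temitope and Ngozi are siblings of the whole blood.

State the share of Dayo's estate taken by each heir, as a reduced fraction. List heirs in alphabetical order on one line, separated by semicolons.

Chidinma 1/6; Chukwudi 1/9; Ebele 1/6; Folake 1/9; Kehinde 1/6; Uzoma 1/9; Yetunde 1/6

No spouse, descendants, or parent survives, so the estate passes to Dayo's siblings per stirpes.
Half-blood siblings count for one-half the weight of whole-blood siblings at the initial division.
Dividing 1 in proportion to weights (total weight 3): Temitope (weight 1) → 1/3; Chidinma (weight 1/2) → 1/6; Ngozi (weight 1) → 1/3; Kehinde (weight 1/2) → 1/6.
Temitope predeceased; the 1/3 allotted to Temitope's branch passes to Temitope's issue by representation.
The 1/3 is divided into 2 equal shares of 1/6 among Ebele, Yetunde.
Ebele is living and takes 1/6.
Yetunde is living and takes 1/6.
Chidinma is living and takes 1/6.
Ngozi predeceased; the 1/3 allotted to Ngozi's branch passes to Ngozi's issue by representation.
The 1/3 is divided into 3 equal shares of 1/9 among Folake, Abiodun, Chukwudi.
Folake is living and takes 1/9.
Abiodun predeceased; the 1/9 allotted to Abiodun's branch passes to Abiodun's issue by representation.
Uzoma is the sole taker at this level and receives the full 1/9.
Chukwudi is living and takes 1/9.
Kehinde is living and takes 1/6.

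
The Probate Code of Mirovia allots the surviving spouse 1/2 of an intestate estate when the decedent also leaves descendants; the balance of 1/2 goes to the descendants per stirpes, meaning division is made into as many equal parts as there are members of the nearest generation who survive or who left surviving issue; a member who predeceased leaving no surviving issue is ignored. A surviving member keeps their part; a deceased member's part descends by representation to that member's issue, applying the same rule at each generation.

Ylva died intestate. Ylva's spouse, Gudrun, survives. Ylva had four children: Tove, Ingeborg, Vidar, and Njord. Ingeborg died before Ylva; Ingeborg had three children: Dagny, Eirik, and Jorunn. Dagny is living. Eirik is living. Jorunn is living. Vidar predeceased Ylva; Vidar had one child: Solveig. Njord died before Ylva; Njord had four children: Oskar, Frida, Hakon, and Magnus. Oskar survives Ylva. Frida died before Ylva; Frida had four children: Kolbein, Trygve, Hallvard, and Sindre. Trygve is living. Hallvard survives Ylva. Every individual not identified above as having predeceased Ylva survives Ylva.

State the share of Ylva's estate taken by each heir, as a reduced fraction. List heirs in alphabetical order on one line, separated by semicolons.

Gudrun, as surviving spouse, takes 1/2.
The remaining 1/2 passes to Ylva's descendants per stirpes.
The 1/2 is divided into 4 equal shares of 1/8 among Tove, Ingeborg, Vidar, Njord.
Tove is living and takes 1/8.
Ingeborg predeceased; the 1/8 allotted to Ingeborg's branch passes to Ingeborg's issue by representation.
The 1/8 is divided into 3 equal shares of 1/24 among Dagny, Eirik, Jorunn.
Dagny is living and takes 1/24.
Eirik is living and takes 1/24.
Jorunn is living and takes 1/24.
Vidar predeceased; the 1/8 allotted to Vidar's branch passes to Vidar's issue by representation.
Solveig is the sole taker at this level and receives the full 1/8.
Njord predeceased; the 1/8 allotted to Njord's branch passes to Njord's issue by representation.
The 1/8 is divided into 4 equal shares of 1/32 among Oskar, Frida, Hakon, Magnus.
Oskar is living and takes 1/32.
Frida predeceased; the 1/32 allotted to Frida's branch passes to Frida's issue by representation.
The 1/32 is divided into 4 equal shares of 1/128 among Kolbein, Trygve, Hallvard, Sindre.
Kolbein is living and takes 1/128.
Trygve is living and takes 1/128.
Hallvard is living and takes 1/128.
Sindre is living and takes 1/128.
Hakon is living and takes 1/32.
Magnus is living and takes 1/32.

Dagny 1/24; Eirik 1/24; Gudrun 1/2; Hakon 1/32; Hallvard 1/128; Jorunn 1/24; Kolbein 1/128; Magnus 1/32; Oskar 1/32; Sindre 1/128; Solveig 1/8; Tove 1/8; Trygve 1/128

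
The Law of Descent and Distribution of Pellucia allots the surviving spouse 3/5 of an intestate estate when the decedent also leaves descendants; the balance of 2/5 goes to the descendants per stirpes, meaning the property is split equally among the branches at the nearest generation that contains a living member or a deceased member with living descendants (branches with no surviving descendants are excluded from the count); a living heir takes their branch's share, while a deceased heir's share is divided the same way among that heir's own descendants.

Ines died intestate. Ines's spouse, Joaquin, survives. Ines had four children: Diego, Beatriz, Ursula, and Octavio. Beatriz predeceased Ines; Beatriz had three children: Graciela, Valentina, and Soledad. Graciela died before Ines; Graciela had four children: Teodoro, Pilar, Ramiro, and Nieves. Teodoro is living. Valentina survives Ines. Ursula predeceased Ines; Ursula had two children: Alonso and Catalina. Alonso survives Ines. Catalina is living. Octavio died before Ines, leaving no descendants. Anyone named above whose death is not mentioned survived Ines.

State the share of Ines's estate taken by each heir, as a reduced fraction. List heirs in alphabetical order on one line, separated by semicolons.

Joaquin, as surviving spouse, takes 3/5.
The remaining 2/5 passes to Ines's descendants per stirpes.
Octavio left no surviving issue, so that branch lapses and is disregarded.
The 2/5 is divided into 3 equal shares of 2/15 among Diego, Beatriz, Ursula.
Diego is living and takes 2/15.
Beatriz predeceased; the 2/15 allotted to Beatriz's branch passes to Beatriz's issue by representation.
The 2/15 is divided into 3 equal shares of 2/45 among Graciela, Valentina, Soledad.
Graciela predeceased; the 2/45 allotted to Graciela's branch passes to Graciela's issue by representation.
The 2/45 is divided into 4 equal shares of 1/90 among Teodoro, Pilar, Ramiro, Nieves.
Teodoro is living and takes 1/90.
Pilar is living and takes 1/90.
Ramiro is living and takes 1/90.
Nieves is living and takes 1/90.
Valentina is living and takes 2/45.
Soledad is living and takes 2/45.
Ursula predeceased; the 2/15 allotted to Ursula's branch passes to Ursula's issue by representation.
The 2/15 is divided into 2 equal shares of 1/15 among Alonso, Catalina.
Alonso is living and takes 1/15.
Catalina is living and takes 1/15.

Alonso 1/15; Catalina 1/15; Diego 2/15; Joaquin 3/5; Nieves 1/90; Pilar 1/90; Ramiro 1/90; Soledad 2/45; Teodoro 1/90; Valentina 2/45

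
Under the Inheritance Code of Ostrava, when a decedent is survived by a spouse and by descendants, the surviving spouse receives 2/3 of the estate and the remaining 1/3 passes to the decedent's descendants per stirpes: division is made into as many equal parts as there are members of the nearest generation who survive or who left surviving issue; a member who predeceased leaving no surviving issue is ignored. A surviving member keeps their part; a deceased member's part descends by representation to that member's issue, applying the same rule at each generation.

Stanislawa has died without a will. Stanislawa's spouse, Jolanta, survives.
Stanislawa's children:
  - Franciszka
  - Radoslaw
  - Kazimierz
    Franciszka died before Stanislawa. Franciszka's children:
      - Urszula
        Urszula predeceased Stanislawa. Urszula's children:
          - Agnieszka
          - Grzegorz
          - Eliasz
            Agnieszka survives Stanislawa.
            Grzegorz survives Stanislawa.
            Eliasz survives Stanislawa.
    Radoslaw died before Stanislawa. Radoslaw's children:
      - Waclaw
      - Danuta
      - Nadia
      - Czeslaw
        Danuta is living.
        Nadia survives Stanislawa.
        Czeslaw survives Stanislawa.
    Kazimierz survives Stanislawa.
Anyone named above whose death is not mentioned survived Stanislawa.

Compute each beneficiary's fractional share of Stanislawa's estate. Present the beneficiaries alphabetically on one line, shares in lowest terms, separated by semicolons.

Agnieszka 1/27; Czeslaw 1/36; Danuta 1/36; Eliasz 1/27; Grzegorz 1/27; Jolanta 2/3; Kazimierz 1/9; Nadia 1/36; Waclaw 1/36

Jolanta, as surviving spouse, takes 2/3.
The remaining 1/3 passes to Stanislawa's descendants per stirpes.
The 1/3 is divided into 3 equal shares of 1/9 among Franciszka, Radoslaw, Kazimierz.
Franciszka predeceased; the 1/9 allotted to Franciszka's branch passes to Franciszka's issue by representation.
Urszula's line is the sole branch at this level, so the full 1/9 passes to Urszula's issue by representation.
The 1/9 is divided into 3 equal shares of 1/27 among Agnieszka, Grzegorz, Eliasz.
Agnieszka is living and takes 1/27.
Grzegorz is living and takes 1/27.
Eliasz is living and takes 1/27.
Radoslaw predeceased; the 1/9 allotted to Radoslaw's branch passes to Radoslaw's issue by representation.
The 1/9 is divided into 4 equal shares of 1/36 among Waclaw, Danuta, Nadia, Czeslaw.
Waclaw is living and takes 1/36.
Danuta is living and takes 1/36.
Nadia is living and takes 1/36.
Czeslaw is living and takes 1/36.
Kazimierz is living and takes 1/9.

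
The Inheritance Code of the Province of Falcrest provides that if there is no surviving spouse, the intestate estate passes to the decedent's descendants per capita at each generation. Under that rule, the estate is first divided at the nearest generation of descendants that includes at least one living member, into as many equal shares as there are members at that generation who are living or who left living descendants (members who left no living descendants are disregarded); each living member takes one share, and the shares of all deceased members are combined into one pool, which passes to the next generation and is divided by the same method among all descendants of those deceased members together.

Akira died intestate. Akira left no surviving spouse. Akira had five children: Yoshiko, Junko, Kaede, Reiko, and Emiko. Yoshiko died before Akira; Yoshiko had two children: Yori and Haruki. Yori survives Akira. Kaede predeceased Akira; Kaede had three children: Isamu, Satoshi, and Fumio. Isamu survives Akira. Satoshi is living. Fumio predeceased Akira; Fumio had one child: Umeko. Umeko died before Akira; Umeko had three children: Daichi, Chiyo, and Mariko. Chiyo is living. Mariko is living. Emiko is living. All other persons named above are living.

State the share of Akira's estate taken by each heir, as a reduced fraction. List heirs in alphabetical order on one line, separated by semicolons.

Chiyo 2/75; Daichi 2/75; Emiko 1/5; Haruki 2/25; Isamu 2/25; Junko 1/5; Mariko 2/75; Reiko 1/5; Satoshi 2/25; Yori 2/25

There is no surviving spouse, so the entire estate passes to Akira's descendants per capita at each generation.
At generation 1 (Yoshiko, Junko, Kaede, Reiko, Emiko) there are 5 shares of (1)/5 = 1/5 each.
Living: Junko, Reiko, and Emiko — each takes 1/5.
Deceased: Yoshiko and Kaede. Their combined 2/5 is pooled and carried to generation 2.
At generation 2 (Yori, Haruki, Isamu, Satoshi, Fumio) there are 5 shares of (2/5)/5 = 2/25 each.
Living: Yori, Haruki, Isamu, and Satoshi — each takes 2/25.
Deceased: Fumio. That 2/25 share is carried to generation 3.
At generation 3 (Umeko) there are 1 shares of (2/25)/1 = 2/25 each.
Deceased: Umeko. That 2/25 share is carried to generation 4.
At generation 4 (Daichi, Chiyo, Mariko) there are 3 shares of (2/25)/3 = 2/75 each.
Living: Daichi, Chiyo, and Mariko — each takes 2/75.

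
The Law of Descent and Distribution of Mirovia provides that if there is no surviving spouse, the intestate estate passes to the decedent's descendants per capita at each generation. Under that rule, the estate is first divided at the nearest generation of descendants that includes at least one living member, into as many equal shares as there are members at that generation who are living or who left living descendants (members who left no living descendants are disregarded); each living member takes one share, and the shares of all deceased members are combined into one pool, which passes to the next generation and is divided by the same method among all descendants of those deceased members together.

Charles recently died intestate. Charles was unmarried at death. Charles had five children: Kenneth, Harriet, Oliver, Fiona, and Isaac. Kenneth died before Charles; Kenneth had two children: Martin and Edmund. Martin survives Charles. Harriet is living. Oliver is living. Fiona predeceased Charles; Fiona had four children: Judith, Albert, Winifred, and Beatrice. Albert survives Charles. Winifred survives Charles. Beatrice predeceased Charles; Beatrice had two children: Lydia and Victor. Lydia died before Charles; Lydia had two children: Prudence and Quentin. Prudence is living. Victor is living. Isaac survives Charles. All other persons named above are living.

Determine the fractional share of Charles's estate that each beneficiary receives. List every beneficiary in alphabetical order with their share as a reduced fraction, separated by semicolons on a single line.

There is no surviving spouse, so the entire estate passes to Charles's descendants per capita at each generation.
At generation 1 (Kenneth, Harriet, Oliver, Fiona, Isaac) there are 5 shares of (1)/5 = 1/5 each.
Living: Harriet, Oliver, and Isaac — each takes 1/5.
Deceased: Kenneth and Fiona. Their combined 2/5 is pooled and carried to generation 2.
At generation 2 (Martin, Edmund, Judith, Albert, Winifred, Beatrice) there are 6 shares of (2/5)/6 = 1/15 each.
Living: Martin, Edmund, Judith, Albert, and Winifred — each takes 1/15.
Deceased: Beatrice. That 1/15 share is carried to generation 3.
At generation 3 (Lydia, Victor) there are 2 shares of (1/15)/2 = 1/30 each.
Living: Victor — each takes 1/30.
Deceased: Lydia. That 1/30 share is carried to generation 4.
At generation 4 (Prudence, Quentin) there are 2 shares of (1/30)/2 = 1/60 each.
Living: Prudence and Quentin — each takes 1/60.

Albert 1/15; Edmund 1/15; Harriet 1/5; Isaac 1/5; Judith 1/15; Martin 1/15; Oliver 1/5; Prudence 1/60; Quentin 1/60; Victor 1/30; Winifred 1/15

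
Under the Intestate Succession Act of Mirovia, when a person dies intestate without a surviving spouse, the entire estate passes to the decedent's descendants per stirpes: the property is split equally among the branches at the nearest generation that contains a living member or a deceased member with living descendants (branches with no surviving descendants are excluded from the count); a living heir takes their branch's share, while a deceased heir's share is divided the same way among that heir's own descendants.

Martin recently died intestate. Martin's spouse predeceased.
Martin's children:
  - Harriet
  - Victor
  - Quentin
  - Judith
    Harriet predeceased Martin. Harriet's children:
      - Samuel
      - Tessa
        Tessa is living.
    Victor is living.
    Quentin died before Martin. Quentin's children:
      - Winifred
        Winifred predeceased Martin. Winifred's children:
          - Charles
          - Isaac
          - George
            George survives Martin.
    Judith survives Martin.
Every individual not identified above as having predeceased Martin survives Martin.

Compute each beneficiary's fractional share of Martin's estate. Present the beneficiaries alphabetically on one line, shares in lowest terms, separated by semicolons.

Charles 1/12; George 1/12; Isaac 1/12; Judith 1/4; Samuel 1/8; Tessa 1/8; Victor 1/4

There is no surviving spouse, so the entire estate passes to Martin's descendants per stirpes.
The estate is divided into 4 equal shares of 1/4 among Harriet, Victor, Quentin, Judith.
Harriet predeceased; the 1/4 allotted to Harriet's branch passes to Harriet's issue by representation.
The 1/4 is divided into 2 equal shares of 1/8 among Samuel, Tessa.
Samuel is living and takes 1/8.
Tessa is living and takes 1/8.
Victor is living and takes 1/4.
Quentin predeceased; the 1/4 allotted to Quentin's branch passes to Quentin's issue by representation.
Winifred's line is the sole branch at this level, so the full 1/4 passes to Winifred's issue by representation.
The 1/4 is divided into 3 equal shares of 1/12 among Charles, Isaac, George.
Charles is living and takes 1/12.
Isaac is living and takes 1/12.
George is living and takes 1/12.
Judith is living and takes 1/4.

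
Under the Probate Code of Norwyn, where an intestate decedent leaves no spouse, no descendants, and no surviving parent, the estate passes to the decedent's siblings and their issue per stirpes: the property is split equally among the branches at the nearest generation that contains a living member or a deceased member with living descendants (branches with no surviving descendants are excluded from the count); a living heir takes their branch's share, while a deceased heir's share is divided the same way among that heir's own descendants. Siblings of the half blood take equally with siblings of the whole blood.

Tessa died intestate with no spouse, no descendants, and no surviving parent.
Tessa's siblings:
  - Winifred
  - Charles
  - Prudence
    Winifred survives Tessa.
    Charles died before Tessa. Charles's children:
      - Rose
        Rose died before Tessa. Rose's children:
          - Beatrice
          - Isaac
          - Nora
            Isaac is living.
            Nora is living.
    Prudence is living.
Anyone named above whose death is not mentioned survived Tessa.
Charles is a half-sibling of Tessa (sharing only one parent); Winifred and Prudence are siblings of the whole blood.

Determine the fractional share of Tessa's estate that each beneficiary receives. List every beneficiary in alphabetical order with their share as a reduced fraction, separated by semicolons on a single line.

No spouse, descendants, or parent survives, so the estate passes to Tessa's siblings per stirpes.
Half-blood and whole-blood siblings take equally under the stated rule.
The estate is divided into 3 equal shares of 1/3 among Winifred, Charles, Prudence.
Winifred is living and takes 1/3.
Charles predeceased; the 1/3 allotted to Charles's branch passes to Charles's issue by representation.
Rose's line is the sole branch at this level, so the full 1/3 passes to Rose's issue by representation.
The 1/3 is divided into 3 equal shares of 1/9 among Beatrice, Isaac, Nora.
Beatrice is living and takes 1/9.
Isaac is living and takes 1/9.
Nora is living and takes 1/9.
Prudence is living and takes 1/3.

Beatrice 1/9; Isaac 1/9; Nora 1/9; Prudence 1/3; Winifred 1/3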